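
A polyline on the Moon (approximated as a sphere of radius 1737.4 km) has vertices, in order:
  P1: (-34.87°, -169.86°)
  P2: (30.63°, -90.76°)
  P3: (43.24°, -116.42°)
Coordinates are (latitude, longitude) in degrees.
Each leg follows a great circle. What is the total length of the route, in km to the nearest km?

Leg P1→P2: central angle 1.7292 rad, distance 3004.4 km.
Leg P2→P3: central angle 0.4176 rad, distance 725.6 km.
Total: 3004.4 + 725.6 ≈ 3730 km.

3730 km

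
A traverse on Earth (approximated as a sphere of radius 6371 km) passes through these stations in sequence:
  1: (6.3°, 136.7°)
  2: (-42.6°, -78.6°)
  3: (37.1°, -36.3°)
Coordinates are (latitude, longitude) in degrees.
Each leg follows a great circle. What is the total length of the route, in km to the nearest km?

24540 km

Leg 1→2: central angle 2.3069 rad, distance 14697.3 km.
Leg 2→3: central angle 1.5449 rad, distance 9842.3 km.
Total: 14697.3 + 9842.3 ≈ 24540 km.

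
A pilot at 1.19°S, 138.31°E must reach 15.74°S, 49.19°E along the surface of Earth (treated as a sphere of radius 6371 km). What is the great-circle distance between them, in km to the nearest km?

9877 km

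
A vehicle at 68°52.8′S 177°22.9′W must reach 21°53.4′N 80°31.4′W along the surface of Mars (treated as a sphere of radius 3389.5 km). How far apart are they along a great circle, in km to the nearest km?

6674 km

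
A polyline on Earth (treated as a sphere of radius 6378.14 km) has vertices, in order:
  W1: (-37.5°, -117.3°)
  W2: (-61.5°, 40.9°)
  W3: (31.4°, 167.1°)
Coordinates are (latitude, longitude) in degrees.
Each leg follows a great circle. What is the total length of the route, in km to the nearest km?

23792 km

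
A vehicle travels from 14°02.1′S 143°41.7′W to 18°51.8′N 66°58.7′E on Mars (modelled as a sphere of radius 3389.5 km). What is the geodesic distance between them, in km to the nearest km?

Let φ₁ = -0.2450 rad, φ₂ = 0.3292 rad, and Δλ = -2.6062 rad.
cos c = sin φ₁ sin φ₂ + cos φ₁ cos φ₂ cos Δλ = (-0.2425)(0.3233) + (0.9701)(0.9463)(-0.8601) = -0.86801,
so c = arccos(-0.86801) = 2.62197 rad.
Distance = R·c = 3389.5 × 2.6220 ≈ 8887 km.

8887 km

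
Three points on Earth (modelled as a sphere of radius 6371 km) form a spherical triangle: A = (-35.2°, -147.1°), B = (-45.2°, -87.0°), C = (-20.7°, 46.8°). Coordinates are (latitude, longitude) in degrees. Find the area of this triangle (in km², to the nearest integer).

44466212 km²

Side lengths (central angles): a = 1.7777, b = 2.1392, c = 0.8009 rad; semiperimeter s = 2.3589.
By l'Huilier's theorem, tan(E/4) = √[tan(s/2) tan((s−a)/2) tan((s−b)/2) tan((s−c)/2)], giving spherical excess E = 1.0955 rad.
Area = E·R² = 1.0955 × (6371)² ≈ 44466212 km².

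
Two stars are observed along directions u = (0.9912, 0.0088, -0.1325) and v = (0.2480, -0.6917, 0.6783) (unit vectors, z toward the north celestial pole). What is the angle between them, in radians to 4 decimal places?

1.4204 rad

u·v = 0.1499; |u| = 1.0001, |v| = 1.0000.
cos θ = (u·v)/(|u||v|) = 0.1498, so θ = 1.4204 rad.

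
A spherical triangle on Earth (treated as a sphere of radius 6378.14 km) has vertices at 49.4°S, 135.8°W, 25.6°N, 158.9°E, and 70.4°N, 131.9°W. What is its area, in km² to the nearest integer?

53612917 km²

Side lengths (central angles): a = 1.0304, b = 2.0915, c = 1.6537 rad; semiperimeter s = 2.3878.
By l'Huilier's theorem, tan(E/4) = √[tan(s/2) tan((s−a)/2) tan((s−b)/2) tan((s−c)/2)], giving spherical excess E = 1.3179 rad.
Area = E·R² = 1.3179 × (6378.14)² ≈ 53612917 km².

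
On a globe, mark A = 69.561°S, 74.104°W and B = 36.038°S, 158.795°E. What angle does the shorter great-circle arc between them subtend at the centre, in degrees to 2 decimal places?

67.61°

In radians: φ₁ = -1.2141, φ₂ = -0.6290, Δλ = -127.101° = -2.2183 rad.
Haversine: a = sin²(Δφ/2) + cos φ₁ cos φ₂ sin²(Δλ/2) = 0.0832 + (0.3492)(0.8086)(0.8016) = 0.30953.
Central angle c = 2·arcsin(√a) = 1.17998 rad.
So the angular separation is 67.61°.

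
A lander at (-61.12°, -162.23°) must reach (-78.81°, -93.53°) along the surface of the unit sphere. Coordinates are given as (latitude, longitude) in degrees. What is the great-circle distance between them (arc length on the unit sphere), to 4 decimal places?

0.4668

With latitudes φ₁ = -61.120°, φ₂ = -78.810° and longitude difference Δλ = 68.700°:
cos c = sin φ₁ sin φ₂ + cos φ₁ cos φ₂ cos Δλ = (-0.8756)(-0.9810) + (0.4830)(0.1941)(0.3633) = 0.89303,
so c = arccos(0.89303) = 0.46675 rad.
On the unit sphere the arc length equals the central angle: 0.4668.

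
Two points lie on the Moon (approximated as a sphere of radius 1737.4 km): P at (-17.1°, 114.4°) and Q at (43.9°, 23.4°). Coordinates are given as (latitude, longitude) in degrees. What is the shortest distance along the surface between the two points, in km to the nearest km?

In radians: φ₁ = -0.2985, φ₂ = 0.7662, Δλ = -91.000° = -1.5882 rad.
cos c = sin φ₁ sin φ₂ + cos φ₁ cos φ₂ cos Δλ = (-0.2940)(0.6934) + (0.9558)(0.7206)(-0.0175) = -0.21591,
so c = arccos(-0.21591) = 1.78842 rad.
Distance = R·c = 1737.4 × 1.7884 ≈ 3107 km.

3107 km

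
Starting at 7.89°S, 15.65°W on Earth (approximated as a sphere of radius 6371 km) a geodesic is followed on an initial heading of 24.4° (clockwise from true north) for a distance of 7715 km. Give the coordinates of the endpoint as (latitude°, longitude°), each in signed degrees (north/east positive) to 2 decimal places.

52.75°, 24.05°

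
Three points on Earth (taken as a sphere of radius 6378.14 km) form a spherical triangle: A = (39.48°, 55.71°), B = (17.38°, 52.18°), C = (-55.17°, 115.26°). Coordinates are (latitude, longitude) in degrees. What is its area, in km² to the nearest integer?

Side lengths (central angles): a = 1.5692, b = 1.8739, c = 0.3894 rad; semiperimeter s = 1.9163.
By l'Huilier's theorem, tan(E/4) = √[tan(s/2) tan((s−a)/2) tan((s−b)/2) tan((s−c)/2)], giving spherical excess E = 0.2839 rad.
Area = E·R² = 0.2839 × (6378.14)² ≈ 11550476 km².

11550476 km²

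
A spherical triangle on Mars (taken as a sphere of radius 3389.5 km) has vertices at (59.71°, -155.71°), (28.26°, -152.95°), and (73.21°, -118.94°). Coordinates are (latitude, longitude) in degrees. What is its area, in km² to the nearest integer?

Side lengths (central angles): a = 0.8444, b = 0.3381, c = 0.5499 rad; semiperimeter s = 0.8662.
By l'Huilier's theorem, tan(E/4) = √[tan(s/2) tan((s−a)/2) tan((s−b)/2) tan((s−c)/2)], giving spherical excess E = 0.0590 rad.
Area = E·R² = 0.0590 × (3389.5)² ≈ 677624 km².

677624 km²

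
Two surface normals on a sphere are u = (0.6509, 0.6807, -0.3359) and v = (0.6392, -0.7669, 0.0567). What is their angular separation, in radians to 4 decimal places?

1.6962 rad

u·v = -0.1250; |u| = 0.9999, |v| = 1.0000.
cos θ = (u·v)/(|u||v|) = -0.1250, so θ = 1.6962 rad.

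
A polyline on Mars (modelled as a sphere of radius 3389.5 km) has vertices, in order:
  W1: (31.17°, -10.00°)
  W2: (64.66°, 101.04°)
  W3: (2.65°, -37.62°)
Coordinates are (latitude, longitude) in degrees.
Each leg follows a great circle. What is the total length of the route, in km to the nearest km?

Leg W1→W2: central angle 1.2278 rad, distance 4161.6 km.
Leg W2→W3: central angle 1.8538 rad, distance 6283.3 km.
Total: 4161.6 + 6283.3 ≈ 10445 km.

10445 km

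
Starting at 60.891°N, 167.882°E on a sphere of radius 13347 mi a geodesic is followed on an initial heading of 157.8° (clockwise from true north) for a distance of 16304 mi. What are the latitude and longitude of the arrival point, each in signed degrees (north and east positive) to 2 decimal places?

Angular distance δ = d/R = 16304/13347 = 1.22155 rad; initial bearing θ = 2.7541 rad.
sin φ₂ = sin φ₁ cos δ + cos φ₁ sin δ cos θ = (0.8737)(0.3422) + (0.4865)(0.9396)(-0.9259) = -0.1242, so φ₂ = -7.14°.
Δλ = atan2(sin θ sin δ cos φ₁, cos δ − sin φ₁ sin φ₂) = atan2(0.1727, 0.4507) = 20.965°.
λ₂ = 167.882° + 20.965° = 188.85° → -171.15° after wrapping to (−180°, 180°].

-7.14°, -171.15°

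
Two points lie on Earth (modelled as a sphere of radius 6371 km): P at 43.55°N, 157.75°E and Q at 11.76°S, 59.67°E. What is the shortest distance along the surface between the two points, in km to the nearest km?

11553 km

In radians: φ₁ = 0.7601, φ₂ = -0.2053, Δλ = -98.080° = -1.7118 rad.
cos c = sin φ₁ sin φ₂ + cos φ₁ cos φ₂ cos Δλ = (0.6890)(-0.2038) + (0.7248)(0.9790)(-0.1406) = -0.24016,
so c = arccos(-0.24016) = 1.81332 rad.
Distance = R·c = 6371 × 1.8133 ≈ 11553 km.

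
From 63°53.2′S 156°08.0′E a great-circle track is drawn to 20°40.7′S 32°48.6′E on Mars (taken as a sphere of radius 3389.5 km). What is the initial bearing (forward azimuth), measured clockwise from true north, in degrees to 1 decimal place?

With φ₁ = -1.1150, φ₂ = -0.3609, Δλ = -2.1524 rad, the forward-azimuth formula gives
θ = atan2( sin Δλ cos φ₂ , cos φ₁ sin φ₂ − sin φ₁ cos φ₂ cos Δλ ) = atan2(-0.7818, -0.6169) = -128.28°.
Adding 360° brings this into [0°, 360°): 231.7°.

231.7°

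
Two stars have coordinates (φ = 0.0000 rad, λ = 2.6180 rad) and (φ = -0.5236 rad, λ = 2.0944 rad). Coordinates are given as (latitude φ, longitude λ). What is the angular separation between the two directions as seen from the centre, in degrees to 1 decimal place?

With latitudes φ₁ = 0.000°, φ₂ = -30.000° and longitude difference Δλ = -30.000°:
cos c = sin φ₁ sin φ₂ + cos φ₁ cos φ₂ cos Δλ = (0.0000)(-0.5000) + (1.0000)(0.8660)(0.8660) = 0.75000,
so c = arccos(0.75000) = 0.72274 rad.
So the angular separation is 41.4°.

41.4°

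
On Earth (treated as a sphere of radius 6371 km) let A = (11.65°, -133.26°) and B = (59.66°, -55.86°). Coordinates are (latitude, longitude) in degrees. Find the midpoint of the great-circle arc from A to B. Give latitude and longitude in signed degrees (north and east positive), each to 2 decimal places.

The central angle between A and B is δ = 1.2847 rad.
With f = 0.5, the slerp weights are sin((1−f)δ)/sin δ = 0.6245 and sin(fδ)/sin δ = 0.6245.
Weighted sum of the unit vectors: (0.6245)·(-0.6712,-0.7132,0.2019) + (0.6245)·(0.2835,-0.4181,0.8630) = (-0.2421, -0.7065, 0.6650).
Converting back: φ = atan2(z, √(x²+y²)) = 41.69°, λ = atan2(y, x) = -108.92°.

41.69°, -108.92°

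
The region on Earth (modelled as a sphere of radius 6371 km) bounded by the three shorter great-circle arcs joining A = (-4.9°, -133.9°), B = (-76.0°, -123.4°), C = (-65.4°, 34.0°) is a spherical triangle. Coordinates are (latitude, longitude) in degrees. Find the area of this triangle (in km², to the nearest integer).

1873416 km²

Side lengths (central angles): a = 0.6612, b = 1.9049, c = 1.2452 rad; semiperimeter s = 1.9056.
By l'Huilier's theorem, tan(E/4) = √[tan(s/2) tan((s−a)/2) tan((s−b)/2) tan((s−c)/2)], giving spherical excess E = 0.0462 rad.
Area = E·R² = 0.0462 × (6371)² ≈ 1873416 km².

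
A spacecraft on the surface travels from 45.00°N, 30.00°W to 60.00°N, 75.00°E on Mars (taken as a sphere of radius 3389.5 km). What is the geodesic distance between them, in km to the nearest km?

3467 km

In radians: φ₁ = 0.7854, φ₂ = 1.0472, Δλ = 105.000° = 1.8326 rad.
cos c = sin φ₁ sin φ₂ + cos φ₁ cos φ₂ cos Δλ = (0.7071)(0.8660) + (0.7071)(0.5000)(-0.2588) = 0.52087,
so c = arccos(0.52087) = 1.02293 rad.
Distance = R·c = 3389.5 × 1.0229 ≈ 3467 km.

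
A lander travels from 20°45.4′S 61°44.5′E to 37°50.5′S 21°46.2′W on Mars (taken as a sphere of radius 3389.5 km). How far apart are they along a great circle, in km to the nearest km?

With latitudes φ₁ = -20.757°, φ₂ = -37.842° and longitude difference Δλ = -83.512°:
Haversine: a = sin²(Δφ/2) + cos φ₁ cos φ₂ sin²(Δλ/2) = 0.0221 + (0.9351)(0.7897)(0.4435) = 0.34957.
Central angle c = 2·arcsin(√a) = 1.26520 rad.
Distance = R·c = 3389.5 × 1.2652 ≈ 4288 km.

4288 km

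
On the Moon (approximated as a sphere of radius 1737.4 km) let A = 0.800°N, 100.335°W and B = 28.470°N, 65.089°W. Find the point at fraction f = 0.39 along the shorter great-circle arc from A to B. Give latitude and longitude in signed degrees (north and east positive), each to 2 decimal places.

12.19°, -87.62°

Central angle δ = 0.7605 rad. Interpolating on the sphere with fraction f = 0.39:
P = [sin((1−f)δ)·A + sin(fδ)·B] / sin δ = 0.6491·A + 0.4240·B in Cartesian coordinates,
giving P = (0.0406, -0.9766, 0.2112), i.e. latitude 12.19°, longitude -87.62°.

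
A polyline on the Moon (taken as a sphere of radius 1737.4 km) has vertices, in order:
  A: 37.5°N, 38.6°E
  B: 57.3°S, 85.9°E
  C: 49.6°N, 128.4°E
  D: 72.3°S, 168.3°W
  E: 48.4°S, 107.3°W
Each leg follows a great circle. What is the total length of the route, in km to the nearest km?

11546 km

Leg A→B: central angle 1.7943 rad, distance 3117.4 km.
Leg B→C: central angle 1.9635 rad, distance 3411.4 km.
Leg C→D: central angle 2.2613 rad, distance 3928.8 km.
Leg D→E: central angle 0.6262 rad, distance 1088.0 km.
Total: 3117.4 + 3411.4 + 3928.8 + 1088.0 ≈ 11546 km.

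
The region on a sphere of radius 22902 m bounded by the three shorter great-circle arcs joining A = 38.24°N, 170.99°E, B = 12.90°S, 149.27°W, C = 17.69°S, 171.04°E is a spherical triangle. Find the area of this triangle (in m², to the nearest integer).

Side lengths (central angles): a = 0.6722, b = 0.9762, c = 1.1034 rad; semiperimeter s = 1.3759.
By l'Huilier's theorem, tan(E/4) = √[tan(s/2) tan((s−a)/2) tan((s−b)/2) tan((s−c)/2)], giving spherical excess E = 0.3651 rad.
Area = E·R² = 0.3651 × (22902)² ≈ 191508237 m².

191508237 m²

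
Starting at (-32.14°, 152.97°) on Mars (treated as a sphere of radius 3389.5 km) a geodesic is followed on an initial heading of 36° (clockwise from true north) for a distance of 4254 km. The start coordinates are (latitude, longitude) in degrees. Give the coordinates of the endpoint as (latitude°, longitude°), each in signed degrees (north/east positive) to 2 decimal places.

29.08°, -167.29°

Angular distance δ = d/R = 4254/3389.5 = 1.25505 rad; initial bearing θ = 0.6283 rad.
sin φ₂ = sin φ₁ cos δ + cos φ₁ sin δ cos θ = (-0.5320)(0.3105) + (0.8468)(0.9506)(0.8090) = 0.4860, so φ₂ = 29.08°.
Δλ = atan2(sin θ sin δ cos φ₁, cos δ − sin φ₁ sin φ₂) = atan2(0.4731, 0.5691) = 39.739°.
λ₂ = 152.970° + 39.739° = 192.71° → -167.29° after wrapping to (−180°, 180°].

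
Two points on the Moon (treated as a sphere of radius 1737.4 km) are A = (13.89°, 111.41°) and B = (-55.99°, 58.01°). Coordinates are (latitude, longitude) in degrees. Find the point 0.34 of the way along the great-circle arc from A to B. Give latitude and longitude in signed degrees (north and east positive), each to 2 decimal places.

-11.36°, 98.83°

Central angle δ = 1.4457 rad. Interpolating on the sphere with fraction f = 0.34:
P = [sin((1−f)δ)·A + sin(fδ)·B] / sin δ = 0.8223·A + 0.4757·B in Cartesian coordinates,
giving P = (-0.1504, 0.9688, -0.1969), i.e. latitude -11.36°, longitude 98.83°.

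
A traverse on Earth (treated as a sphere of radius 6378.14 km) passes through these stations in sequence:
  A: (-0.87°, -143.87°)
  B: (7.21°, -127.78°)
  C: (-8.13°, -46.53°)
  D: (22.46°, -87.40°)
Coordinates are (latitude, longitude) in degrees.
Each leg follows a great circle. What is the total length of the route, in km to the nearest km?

Leg A→B: central angle 0.3136 rad, distance 2000.5 km.
Leg B→C: central angle 1.4388 rad, distance 9176.6 km.
Leg C→D: central angle 0.8792 rad, distance 5607.5 km.
Total: 2000.5 + 9176.6 + 5607.5 ≈ 16785 km.

16785 km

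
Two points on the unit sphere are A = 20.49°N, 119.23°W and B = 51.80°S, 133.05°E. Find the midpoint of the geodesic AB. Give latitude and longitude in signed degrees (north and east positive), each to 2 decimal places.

-24.59°, -157.43°

Central angle δ = 2.0391 rad. Interpolating on the sphere with fraction f = 0.5:
P = [sin((1−f)δ)·A + sin(fδ)·B] / sin δ = 0.9547·A + 0.9547·B in Cartesian coordinates,
giving P = (-0.8397, -0.3490, -0.4161), i.e. latitude -24.59°, longitude -157.43°.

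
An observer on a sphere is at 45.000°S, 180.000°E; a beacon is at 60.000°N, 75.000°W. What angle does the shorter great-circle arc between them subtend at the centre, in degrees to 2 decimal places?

With latitudes φ₁ = -45.000°, φ₂ = 60.000° and longitude difference Δλ = 105.000°:
cos c = sin φ₁ sin φ₂ + cos φ₁ cos φ₂ cos Δλ = (-0.7071)(0.8660) + (0.7071)(0.5000)(-0.2588) = -0.70388,
so c = arccos(-0.70388) = 2.35164 rad.
So the angular separation is 134.74°.

134.74°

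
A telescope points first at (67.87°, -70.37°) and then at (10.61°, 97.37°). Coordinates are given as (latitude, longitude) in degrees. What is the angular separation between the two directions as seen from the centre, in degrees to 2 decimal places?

101.03°

In radians: φ₁ = 1.1846, φ₂ = 0.1852, Δλ = 167.740° = 2.9276 rad.
Haversine: a = sin²(Δφ/2) + cos φ₁ cos φ₂ sin²(Δλ/2) = 0.2296 + (0.3767)(0.9829)(0.9886) = 0.59563.
Central angle c = 2·arcsin(√a) = 1.76325 rad.
So the angular separation is 101.03°.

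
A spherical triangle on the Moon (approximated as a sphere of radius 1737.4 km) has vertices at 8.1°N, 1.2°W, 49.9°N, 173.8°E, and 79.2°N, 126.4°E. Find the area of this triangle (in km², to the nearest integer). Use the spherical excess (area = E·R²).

Side lengths (central angles): a = 0.5862, b = 1.5456, c = 2.1264 rad; semiperimeter s = 2.1291.
By l'Huilier's theorem, tan(E/4) = √[tan(s/2) tan((s−a)/2) tan((s−b)/2) tan((s−c)/2)], giving spherical excess E = 0.1056 rad.
Area = E·R² = 0.1056 × (1737.4)² ≈ 318850 km².

318850 km²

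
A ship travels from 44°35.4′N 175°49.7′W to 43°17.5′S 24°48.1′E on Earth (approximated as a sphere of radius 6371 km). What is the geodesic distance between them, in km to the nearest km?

18361 km

Let φ₁ = 0.7782 rad, φ₂ = -0.7556 rad, and Δλ = -2.7815 rad.
cos c = sin φ₁ sin φ₂ + cos φ₁ cos φ₂ cos Δλ = (0.7020)(-0.6857) + (0.7121)(0.7279)(-0.9359) = -0.96650,
so c = arccos(-0.96650) = 2.88204 rad.
Distance = R·c = 6371 × 2.8820 ≈ 18361 km.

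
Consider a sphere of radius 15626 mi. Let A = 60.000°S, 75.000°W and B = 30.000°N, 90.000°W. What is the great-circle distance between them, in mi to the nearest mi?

In radians: φ₁ = -1.0472, φ₂ = 0.5236, Δλ = -15.000° = -0.2618 rad.
cos c = sin φ₁ sin φ₂ + cos φ₁ cos φ₂ cos Δλ = (-0.8660)(0.5000) + (0.5000)(0.8660)(0.9659) = -0.01475,
so c = arccos(-0.01475) = 1.58555 rad.
Distance = R·c = 15626 × 1.5856 ≈ 24776 mi.

24776 mi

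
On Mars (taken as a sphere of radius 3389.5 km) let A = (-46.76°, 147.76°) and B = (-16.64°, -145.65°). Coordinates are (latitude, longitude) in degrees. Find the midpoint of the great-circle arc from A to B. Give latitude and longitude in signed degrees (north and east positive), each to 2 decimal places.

Central angle δ = 1.0822 rad. Interpolating on the sphere with fraction f = 0.5:
P = [sin((1−f)δ)·A + sin(fδ)·B] / sin δ = 0.5833·A + 0.5833·B in Cartesian coordinates,
giving P = (-0.7994, -0.1022, -0.5920), i.e. latitude -36.30°, longitude -172.72°.

-36.30°, -172.72°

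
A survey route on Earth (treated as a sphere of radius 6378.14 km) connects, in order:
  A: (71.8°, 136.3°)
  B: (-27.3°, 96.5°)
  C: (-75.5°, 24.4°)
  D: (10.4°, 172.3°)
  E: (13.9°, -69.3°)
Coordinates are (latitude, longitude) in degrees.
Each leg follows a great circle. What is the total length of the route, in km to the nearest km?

Leg A→B: central angle 1.7951 rad, distance 11449.7 km.
Leg B→C: central angle 1.0328 rad, distance 6587.3 km.
Leg C→D: central angle 1.9643 rad, distance 12528.3 km.
Leg D→E: central angle 1.9941 rad, distance 12718.4 km.
Total: 11449.7 + 6587.3 + 12528.3 + 12718.4 ≈ 43284 km.

43284 km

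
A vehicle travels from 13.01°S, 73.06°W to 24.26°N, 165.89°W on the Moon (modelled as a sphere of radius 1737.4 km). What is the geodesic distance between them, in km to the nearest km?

Let φ₁ = -0.2271 rad, φ₂ = 0.4234 rad, and Δλ = -1.6202 rad.
cos c = sin φ₁ sin φ₂ + cos φ₁ cos φ₂ cos Δλ = (-0.2251)(0.4109) + (0.9743)(0.9117)(-0.0494) = -0.13635,
so c = arccos(-0.13635) = 1.70758 rad.
Distance = R·c = 1737.4 × 1.7076 ≈ 2967 km.

2967 km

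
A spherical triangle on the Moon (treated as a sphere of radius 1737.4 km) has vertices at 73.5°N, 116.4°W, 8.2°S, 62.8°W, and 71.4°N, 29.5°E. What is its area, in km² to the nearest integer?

Side lengths (central angles): a = 1.7192, b = 0.5850, c = 1.5407 rad; semiperimeter s = 1.9224.
By l'Huilier's theorem, tan(E/4) = √[tan(s/2) tan((s−a)/2) tan((s−b)/2) tan((s−c)/2)], giving spherical excess E = 0.5929 rad.
Area = E·R² = 0.5929 × (1737.4)² ≈ 1789735 km².

1789735 km²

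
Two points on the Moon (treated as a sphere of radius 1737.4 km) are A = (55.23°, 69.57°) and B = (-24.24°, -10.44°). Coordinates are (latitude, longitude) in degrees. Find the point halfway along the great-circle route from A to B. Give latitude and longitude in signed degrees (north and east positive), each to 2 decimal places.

The central angle between A and B is δ = 1.8204 rad.
With f = 0.5, the slerp weights are sin((1−f)δ)/sin δ = 0.8149 and sin(fδ)/sin δ = 0.8149.
Weighted sum of the unit vectors: (0.8149)·(0.1991,0.5344,0.8214) + (0.8149)·(0.8967,-0.1652,-0.4106) = (0.8930, 0.3008, 0.3348).
Converting back: φ = atan2(z, √(x²+y²)) = 19.56°, λ = atan2(y, x) = 18.62°.

19.56°, 18.62°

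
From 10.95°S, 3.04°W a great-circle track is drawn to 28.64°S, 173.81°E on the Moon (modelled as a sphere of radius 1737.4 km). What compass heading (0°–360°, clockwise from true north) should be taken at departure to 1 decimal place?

175.7°

Δλ = 176.850° = 3.0866 rad.
y = sin Δλ · cos φ₂ = (0.0550)(0.8776) = 0.0482
x = cos φ₁ sin φ₂ − sin φ₁ cos φ₂ cos Δλ = (0.9818)(-0.4793) − (-0.1900)(0.8776)(-0.9985) = -0.6370
θ = atan2(y, x) = 175.67°, so the bearing is 175.7°.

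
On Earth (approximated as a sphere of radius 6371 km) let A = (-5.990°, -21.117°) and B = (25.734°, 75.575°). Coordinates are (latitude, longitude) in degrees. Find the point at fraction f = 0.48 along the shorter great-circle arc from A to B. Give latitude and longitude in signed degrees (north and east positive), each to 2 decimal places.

13.92°, 22.16°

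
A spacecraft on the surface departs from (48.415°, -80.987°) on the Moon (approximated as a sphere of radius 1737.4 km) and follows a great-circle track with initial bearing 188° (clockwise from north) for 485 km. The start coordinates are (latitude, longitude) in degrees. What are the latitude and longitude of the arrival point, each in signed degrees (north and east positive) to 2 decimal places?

32.54°, -83.59°

Angular distance δ = d/R = 485/1737.4 = 0.27915 rad; initial bearing θ = 3.2812 rad.
sin φ₂ = sin φ₁ cos δ + cos φ₁ sin δ cos θ = (0.7480)(0.9613) + (0.6637)(0.2755)(-0.9903) = 0.5379, so φ₂ = 32.54°.
Δλ = atan2(sin θ sin δ cos φ₁, cos δ − sin φ₁ sin φ₂) = atan2(-0.0255, 0.5589) = -2.607°.
λ₂ = -80.987° − 2.607° = -83.59°.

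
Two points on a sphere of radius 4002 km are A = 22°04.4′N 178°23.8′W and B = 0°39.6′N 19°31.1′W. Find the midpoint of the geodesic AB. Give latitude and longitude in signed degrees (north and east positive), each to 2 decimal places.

47.06°, -87.43°

The central angle between A and B is δ = 2.6062 rad.
With f = 0.5, the slerp weights are sin((1−f)δ)/sin δ = 1.8902 and sin(fδ)/sin δ = 1.8902.
Weighted sum of the unit vectors: (1.8902)·(-0.9263,-0.0259,0.3758) + (1.8902)·(0.9425,-0.3341,0.0115) = (0.0305, -0.6805, 0.7321).
Converting back: φ = atan2(z, √(x²+y²)) = 47.06°, λ = atan2(y, x) = -87.43°.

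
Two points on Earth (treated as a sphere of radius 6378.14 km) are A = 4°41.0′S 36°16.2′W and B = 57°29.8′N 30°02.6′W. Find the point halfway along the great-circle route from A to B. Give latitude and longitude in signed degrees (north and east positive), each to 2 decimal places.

26.44°, -34.09°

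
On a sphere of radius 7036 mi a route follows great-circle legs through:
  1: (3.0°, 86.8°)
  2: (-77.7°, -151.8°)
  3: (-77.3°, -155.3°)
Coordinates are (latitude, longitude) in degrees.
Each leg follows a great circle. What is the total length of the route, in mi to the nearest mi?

12302 mi

Leg 1→2: central angle 1.7335 rad, distance 12196.8 mi.
Leg 2→3: central angle 0.0149 rad, distance 105.2 mi.
Total: 12196.8 + 105.2 ≈ 12302 mi.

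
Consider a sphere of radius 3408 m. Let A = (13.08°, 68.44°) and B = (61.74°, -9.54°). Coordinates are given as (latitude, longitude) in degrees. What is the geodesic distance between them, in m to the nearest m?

Let φ₁ = 0.2283 rad, φ₂ = 1.0776 rad, and Δλ = -1.3610 rad.
cos c = sin φ₁ sin φ₂ + cos φ₁ cos φ₂ cos Δλ = (0.2263)(0.8808) + (0.9741)(0.4735)(0.2083) = 0.29538,
so c = arccos(0.29538) = 1.27094 rad.
Distance = R·c = 3408 × 1.2709 ≈ 4331 m.

4331 m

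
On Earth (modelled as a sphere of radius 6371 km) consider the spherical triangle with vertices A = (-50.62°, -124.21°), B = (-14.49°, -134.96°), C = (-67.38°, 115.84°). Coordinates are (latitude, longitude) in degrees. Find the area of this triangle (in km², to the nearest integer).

10496569 km²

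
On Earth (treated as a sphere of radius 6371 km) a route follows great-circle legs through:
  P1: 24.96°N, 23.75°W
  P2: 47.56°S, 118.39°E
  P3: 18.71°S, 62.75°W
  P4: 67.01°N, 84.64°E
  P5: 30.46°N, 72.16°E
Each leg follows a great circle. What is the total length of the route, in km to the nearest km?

46813 km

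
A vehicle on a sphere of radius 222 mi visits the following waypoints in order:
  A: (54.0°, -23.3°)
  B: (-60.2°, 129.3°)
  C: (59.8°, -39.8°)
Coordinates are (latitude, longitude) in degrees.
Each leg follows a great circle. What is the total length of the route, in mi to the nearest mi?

1312 mi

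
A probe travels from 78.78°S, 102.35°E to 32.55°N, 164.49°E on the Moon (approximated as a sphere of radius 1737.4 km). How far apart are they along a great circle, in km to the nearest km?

In radians: φ₁ = -1.3750, φ₂ = 0.5681, Δλ = 62.140° = 1.0845 rad.
Haversine: a = sin²(Δφ/2) + cos φ₁ cos φ₂ sin²(Δλ/2) = 0.6819 + (0.1946)(0.8429)(0.2663) = 0.72555.
Central angle c = 2·arcsin(√a) = 2.03880 rad.
Distance = R·c = 1737.4 × 2.0388 ≈ 3542 km.

3542 km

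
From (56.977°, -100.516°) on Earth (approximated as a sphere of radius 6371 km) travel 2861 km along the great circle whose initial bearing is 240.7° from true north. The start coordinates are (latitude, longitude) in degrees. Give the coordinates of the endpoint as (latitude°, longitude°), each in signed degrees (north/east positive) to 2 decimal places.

39.76°, -130.02°

Angular distance δ = d/R = 2861/6371 = 0.44907 rad; initial bearing θ = 4.2010 rad.
sin φ₂ = sin φ₁ cos δ + cos φ₁ sin δ cos θ = (0.8385)(0.9009) + (0.5450)(0.4341)(-0.4894) = 0.6395, so φ₂ = 39.76°.
Δλ = atan2(sin θ sin δ cos φ₁, cos δ − sin φ₁ sin φ₂) = atan2(-0.2063, 0.3646) = -29.503°.
λ₂ = -100.516° − 29.503° = -130.02°.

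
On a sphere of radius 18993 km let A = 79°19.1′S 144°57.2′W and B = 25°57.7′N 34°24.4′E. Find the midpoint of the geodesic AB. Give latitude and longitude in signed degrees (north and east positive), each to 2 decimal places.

Central angle δ = 2.2103 rad. Interpolating on the sphere with fraction f = 0.5:
P = [sin((1−f)δ)·A + sin(fδ)·B] / sin δ = 1.1136·A + 1.1136·B in Cartesian coordinates,
giving P = (0.6571, 0.4472, -0.6068), i.e. latitude -37.36°, longitude 34.24°.

-37.36°, 34.24°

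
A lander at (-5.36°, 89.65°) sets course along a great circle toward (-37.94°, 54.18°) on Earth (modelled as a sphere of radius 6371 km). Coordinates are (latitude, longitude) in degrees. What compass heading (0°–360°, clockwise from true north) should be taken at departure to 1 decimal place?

With φ₁ = -0.0935, φ₂ = -0.6622, Δλ = -0.6191 rad, the forward-azimuth formula gives
θ = atan2( sin Δλ cos φ₂ , cos φ₁ sin φ₂ − sin φ₁ cos φ₂ cos Δλ ) = atan2(-0.4576, -0.5521) = -140.35°.
Adding 360° brings this into [0°, 360°): 219.7°.

219.7°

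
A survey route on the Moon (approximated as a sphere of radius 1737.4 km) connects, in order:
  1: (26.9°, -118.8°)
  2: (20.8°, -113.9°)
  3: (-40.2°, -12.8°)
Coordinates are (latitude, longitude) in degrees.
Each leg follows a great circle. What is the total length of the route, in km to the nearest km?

3611 km

Leg 1→2: central angle 0.1321 rad, distance 229.5 km.
Leg 2→3: central angle 1.9462 rad, distance 3381.4 km.
Total: 229.5 + 3381.4 ≈ 3611 km.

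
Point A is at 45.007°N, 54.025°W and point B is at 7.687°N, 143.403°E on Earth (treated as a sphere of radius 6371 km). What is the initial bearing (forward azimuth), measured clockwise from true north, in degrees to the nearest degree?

339°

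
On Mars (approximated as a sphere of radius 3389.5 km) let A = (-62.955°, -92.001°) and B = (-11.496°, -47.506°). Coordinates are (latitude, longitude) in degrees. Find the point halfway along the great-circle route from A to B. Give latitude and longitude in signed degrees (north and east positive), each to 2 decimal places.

The central angle between A and B is δ = 1.0526 rad.
With f = 0.5, the slerp weights are sin((1−f)δ)/sin δ = 0.5783 and sin(fδ)/sin δ = 0.5783.
Weighted sum of the unit vectors: (0.5783)·(-0.0159,-0.4544,-0.8906) + (0.5783)·(0.6620,-0.7226,-0.1993) = (0.3736, -0.6806, -0.6303).
Converting back: φ = atan2(z, √(x²+y²)) = -39.07°, λ = atan2(y, x) = -61.24°.

-39.07°, -61.24°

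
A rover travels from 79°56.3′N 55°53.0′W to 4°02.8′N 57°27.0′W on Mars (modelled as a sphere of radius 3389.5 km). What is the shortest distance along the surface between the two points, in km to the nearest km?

In radians: φ₁ = 1.3952, φ₂ = 0.0706, Δλ = -1.567° = -0.0273 rad.
cos c = sin φ₁ sin φ₂ + cos φ₁ cos φ₂ cos Δλ = (0.9846)(0.0706) + (0.1747)(0.9975)(0.9996) = 0.24369,
so c = arccos(0.24369) = 1.32463 rad.
Distance = R·c = 3389.5 × 1.3246 ≈ 4490 km.

4490 km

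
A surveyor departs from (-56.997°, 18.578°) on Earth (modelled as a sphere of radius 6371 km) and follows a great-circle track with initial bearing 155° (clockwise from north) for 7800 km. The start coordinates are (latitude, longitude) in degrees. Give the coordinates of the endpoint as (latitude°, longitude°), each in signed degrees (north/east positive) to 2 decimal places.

Angular distance δ = d/R = 7800/6371 = 1.22430 rad; initial bearing θ = 2.7053 rad.
sin φ₂ = sin φ₁ cos δ + cos φ₁ sin δ cos θ = (-0.8386)(0.3396) + (0.5447)(0.9406)(-0.9063) = -0.7491, so φ₂ = -48.51°.
Δλ = atan2(sin θ sin δ cos φ₁, cos δ − sin φ₁ sin φ₂) = atan2(0.2165, -0.2886) = 143.126°.
λ₂ = 18.578° + 143.126° = 161.70°.

-48.51°, 161.70°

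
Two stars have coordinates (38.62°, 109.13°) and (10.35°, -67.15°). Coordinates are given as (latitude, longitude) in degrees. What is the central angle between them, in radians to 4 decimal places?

2.2848 rad

Let φ₁ = 0.6740 rad, φ₂ = 0.1806 rad, and Δλ = -3.0767 rad.
Haversine: a = sin²(Δφ/2) + cos φ₁ cos φ₂ sin²(Δλ/2) = 0.0596 + (0.7813)(0.9837)(0.9989) = 0.82742.
Central angle c = 2·arcsin(√a) = 2.28476 rad.
So the angular separation is 2.2848 rad.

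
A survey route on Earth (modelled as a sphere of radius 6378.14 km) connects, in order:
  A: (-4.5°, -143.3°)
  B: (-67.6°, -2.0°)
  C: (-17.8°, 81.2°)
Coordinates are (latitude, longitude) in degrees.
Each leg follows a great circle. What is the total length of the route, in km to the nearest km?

19363 km

Leg A→B: central angle 1.7967 rad, distance 11459.3 km.
Leg B→C: central angle 1.2392 rad, distance 7903.5 km.
Total: 11459.3 + 7903.5 ≈ 19363 km.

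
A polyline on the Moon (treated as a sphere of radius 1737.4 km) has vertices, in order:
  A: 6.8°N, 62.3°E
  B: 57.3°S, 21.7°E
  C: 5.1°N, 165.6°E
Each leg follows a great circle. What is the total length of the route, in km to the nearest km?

5844 km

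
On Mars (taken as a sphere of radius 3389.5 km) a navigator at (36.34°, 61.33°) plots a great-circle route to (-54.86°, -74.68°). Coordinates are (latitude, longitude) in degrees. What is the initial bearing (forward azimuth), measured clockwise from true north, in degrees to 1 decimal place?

With φ₁ = 0.6343, φ₂ = -0.9575, Δλ = -2.3738 rad, the forward-azimuth formula gives
θ = atan2( sin Δλ cos φ₂ , cos φ₁ sin φ₂ − sin φ₁ cos φ₂ cos Δλ ) = atan2(-0.3998, -0.4133) = -135.96°.
Adding 360° brings this into [0°, 360°): 224.0°.

224.0°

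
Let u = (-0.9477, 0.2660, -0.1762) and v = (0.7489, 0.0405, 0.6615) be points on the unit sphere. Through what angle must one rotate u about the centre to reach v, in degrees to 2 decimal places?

u·v = -0.8155; |u| = 1.0000, |v| = 1.0000.
cos θ = (u·v)/(|u||v|) = -0.8155, so θ = 144.64°.

144.64°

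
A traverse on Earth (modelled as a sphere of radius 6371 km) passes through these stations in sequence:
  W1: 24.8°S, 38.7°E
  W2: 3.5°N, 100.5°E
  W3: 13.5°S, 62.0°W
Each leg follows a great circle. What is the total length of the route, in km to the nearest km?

25163 km

Leg W1→W2: central angle 1.1565 rad, distance 7367.9 km.
Leg W2→W3: central angle 2.7931 rad, distance 17794.8 km.
Total: 7367.9 + 17794.8 ≈ 25163 km.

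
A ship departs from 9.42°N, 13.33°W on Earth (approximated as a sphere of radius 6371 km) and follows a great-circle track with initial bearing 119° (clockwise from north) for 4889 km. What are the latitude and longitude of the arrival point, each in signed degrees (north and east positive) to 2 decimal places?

-12.37°, 25.11°

Angular distance δ = d/R = 4889/6371 = 0.76738 rad; initial bearing θ = 2.0769 rad.
sin φ₂ = sin φ₁ cos δ + cos φ₁ sin δ cos θ = (0.1637)(0.7197) + (0.9865)(0.6943)(-0.4848) = -0.2142, so φ₂ = -12.37°.
Δλ = atan2(sin θ sin δ cos φ₁, cos δ − sin φ₁ sin φ₂) = atan2(0.5990, 0.7548) = 38.436°.
λ₂ = -13.330° + 38.436° = 25.11°.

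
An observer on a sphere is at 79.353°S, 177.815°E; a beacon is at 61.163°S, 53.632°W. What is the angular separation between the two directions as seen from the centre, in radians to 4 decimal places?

0.6345 rad

With latitudes φ₁ = -79.353°, φ₂ = -61.163° and longitude difference Δλ = 128.553°:
cos c = sin φ₁ sin φ₂ + cos φ₁ cos φ₂ cos Δλ = (-0.9828)(-0.8760) + (0.1848)(0.4823)(-0.6232) = 0.80538,
so c = arccos(0.80538) = 0.63449 rad.
So the angular separation is 0.6345 rad.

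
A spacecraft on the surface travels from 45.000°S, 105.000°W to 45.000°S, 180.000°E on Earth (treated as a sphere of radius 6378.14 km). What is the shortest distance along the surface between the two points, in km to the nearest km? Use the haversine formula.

5677 km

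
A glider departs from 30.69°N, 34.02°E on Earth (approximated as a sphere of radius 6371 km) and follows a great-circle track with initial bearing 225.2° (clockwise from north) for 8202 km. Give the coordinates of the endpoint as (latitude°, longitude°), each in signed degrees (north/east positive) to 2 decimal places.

-26.04°, -15.29°

Angular distance δ = d/R = 8202/6371 = 1.28740 rad; initial bearing θ = 3.9305 rad.
sin φ₂ = sin φ₁ cos δ + cos φ₁ sin δ cos θ = (0.5104)(0.2796) + (0.8599)(0.9601)(-0.7046) = -0.4391, so φ₂ = -26.04°.
Δλ = atan2(sin θ sin δ cos φ₁, cos δ − sin φ₁ sin φ₂) = atan2(-0.5858, 0.5037) = -49.311°.
λ₂ = 34.020° − 49.311° = -15.29°.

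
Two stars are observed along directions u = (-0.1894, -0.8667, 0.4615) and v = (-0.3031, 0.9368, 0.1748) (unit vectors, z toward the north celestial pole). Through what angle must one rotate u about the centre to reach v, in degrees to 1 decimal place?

u·v = -0.6738; |u| = 1.0000, |v| = 1.0000.
cos θ = (u·v)/(|u||v|) = -0.6738, so θ = 132.4°.

132.4°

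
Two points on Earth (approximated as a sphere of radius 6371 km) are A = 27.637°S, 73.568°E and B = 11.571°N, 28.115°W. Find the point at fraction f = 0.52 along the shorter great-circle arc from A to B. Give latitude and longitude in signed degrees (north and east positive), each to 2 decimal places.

-11.67°, 17.25°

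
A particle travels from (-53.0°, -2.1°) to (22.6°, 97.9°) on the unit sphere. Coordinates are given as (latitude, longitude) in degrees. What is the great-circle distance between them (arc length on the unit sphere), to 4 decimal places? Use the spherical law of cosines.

Let φ₁ = -0.9250 rad, φ₂ = 0.3944 rad, and Δλ = 1.7453 rad.
cos c = sin φ₁ sin φ₂ + cos φ₁ cos φ₂ cos Δλ = (-0.7986)(0.3843) + (0.6018)(0.9232)(-0.1736) = -0.40339,
so c = arccos(-0.40339) = 1.98602 rad.
On the unit sphere the arc length equals the central angle: 1.9860.

1.9860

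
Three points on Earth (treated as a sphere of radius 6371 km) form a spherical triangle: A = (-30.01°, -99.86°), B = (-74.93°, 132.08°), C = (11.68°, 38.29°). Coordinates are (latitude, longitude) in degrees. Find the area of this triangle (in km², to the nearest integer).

Side lengths (central angles): a = 1.7847, b = 2.3934, c = 1.2195 rad; semiperimeter s = 2.6988.
By l'Huilier's theorem, tan(E/4) = √[tan(s/2) tan((s−a)/2) tan((s−b)/2) tan((s−c)/2)], giving spherical excess E = 2.0233 rad.
Area = E·R² = 2.0233 × (6371)² ≈ 82126046 km².

82126046 km²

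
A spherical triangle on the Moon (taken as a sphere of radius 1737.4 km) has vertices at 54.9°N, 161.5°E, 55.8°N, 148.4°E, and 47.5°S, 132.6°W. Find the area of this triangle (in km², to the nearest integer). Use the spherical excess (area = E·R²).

392298 km²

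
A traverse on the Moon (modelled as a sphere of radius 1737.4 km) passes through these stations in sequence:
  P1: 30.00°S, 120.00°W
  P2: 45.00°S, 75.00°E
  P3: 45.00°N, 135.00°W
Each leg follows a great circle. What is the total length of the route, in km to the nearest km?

Leg P1→P2: central angle 1.8111 rad, distance 3146.5 km.
Leg P2→P3: central angle 2.7735 rad, distance 4818.7 km.
Total: 3146.5 + 4818.7 ≈ 7965 km.

7965 km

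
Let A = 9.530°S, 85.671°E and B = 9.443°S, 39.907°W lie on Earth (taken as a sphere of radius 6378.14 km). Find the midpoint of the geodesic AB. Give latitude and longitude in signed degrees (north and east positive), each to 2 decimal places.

-20.07°, 22.87°

The central angle between A and B is δ = 2.1399 rad.
With f = 0.5, the slerp weights are sin((1−f)δ)/sin δ = 1.0413 and sin(fδ)/sin δ = 1.0413.
Weighted sum of the unit vectors: (1.0413)·(0.0744,0.9834,-0.1656) + (1.0413)·(0.7567,-0.6328,-0.1641) = (0.8654, 0.3650, -0.3432).
Converting back: φ = atan2(z, √(x²+y²)) = -20.07°, λ = atan2(y, x) = 22.87°.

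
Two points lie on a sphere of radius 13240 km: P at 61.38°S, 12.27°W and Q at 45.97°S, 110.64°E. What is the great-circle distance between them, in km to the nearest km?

In radians: φ₁ = -1.0713, φ₂ = -0.8023, Δλ = 122.910° = 2.1452 rad.
cos c = sin φ₁ sin φ₂ + cos φ₁ cos φ₂ cos Δλ = (-0.8778)(-0.7190) + (0.4790)(0.6950)(-0.5433) = 0.45025,
so c = arccos(0.45025) = 1.10376 rad.
Distance = R·c = 13240 × 1.1038 ≈ 14614 km.

14614 km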